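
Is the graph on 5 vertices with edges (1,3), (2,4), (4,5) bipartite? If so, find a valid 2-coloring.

Step 1: Attempt 2-coloring using BFS:
  Start at vertex 1, assign color 0
  Color vertex 3 with color 1 (neighbor of 1)
  Start new component at vertex 2, assign color 0
  Color vertex 4 with color 1 (neighbor of 2)
  Color vertex 5 with color 0 (neighbor of 4)

Step 2: 2-coloring succeeded. No conflicts found.
  Set A (color 0): {1, 2, 5}
  Set B (color 1): {3, 4}

The graph is bipartite with partition {1, 2, 5}, {3, 4}.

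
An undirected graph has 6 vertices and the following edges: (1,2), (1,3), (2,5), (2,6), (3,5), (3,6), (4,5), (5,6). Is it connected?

Step 1: Build adjacency list from edges:
  1: 2, 3
  2: 1, 5, 6
  3: 1, 5, 6
  4: 5
  5: 2, 3, 4, 6
  6: 2, 3, 5

Step 2: Run BFS/DFS from vertex 1:
  Visited: {1, 2, 3, 5, 6, 4}
  Reached 6 of 6 vertices

Step 3: All 6 vertices reached from vertex 1, so the graph is connected.
Answer: Yes, the graph is connected.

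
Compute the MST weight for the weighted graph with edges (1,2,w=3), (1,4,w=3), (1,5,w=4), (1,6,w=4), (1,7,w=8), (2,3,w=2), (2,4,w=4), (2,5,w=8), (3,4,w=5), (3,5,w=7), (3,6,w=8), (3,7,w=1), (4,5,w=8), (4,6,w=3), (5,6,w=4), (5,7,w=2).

Apply Kruskal's algorithm (sort edges by weight, add if no cycle):

Sorted edges by weight:
  (3,7) w=1
  (2,3) w=2
  (5,7) w=2
  (1,4) w=3
  (1,2) w=3
  (4,6) w=3
  (1,5) w=4
  (1,6) w=4
  (2,4) w=4
  (5,6) w=4
  (3,4) w=5
  (3,5) w=7
  (1,7) w=8
  (2,5) w=8
  (3,6) w=8
  (4,5) w=8

Add edge (3,7) w=1 -- no cycle. Running total: 1
Add edge (2,3) w=2 -- no cycle. Running total: 3
Add edge (5,7) w=2 -- no cycle. Running total: 5
Add edge (1,4) w=3 -- no cycle. Running total: 8
Add edge (1,2) w=3 -- no cycle. Running total: 11
Add edge (4,6) w=3 -- no cycle. Running total: 14

MST edges: (3,7,w=1), (2,3,w=2), (5,7,w=2), (1,4,w=3), (1,2,w=3), (4,6,w=3)
Total MST weight: 1 + 2 + 2 + 3 + 3 + 3 = 14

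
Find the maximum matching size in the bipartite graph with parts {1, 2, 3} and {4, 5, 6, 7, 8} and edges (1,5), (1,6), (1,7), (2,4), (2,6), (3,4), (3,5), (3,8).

Step 1: List the neighbors of each left vertex:
  1: 5, 6, 7
  2: 4, 6
  3: 4, 5, 8

Step 2: Greedily match left vertices, then look for augmenting paths:
  Match 1 -- 5
  Match 2 -- 4
  Match 3 -- 8
  No augmenting path remains.

Step 3: Verify this is maximum:
  Matching size 3 = min(|L|, |R|) = min(3, 5), which is an upper bound, so this matching is maximum.

Maximum matching: {(1,5), (2,4), (3,8)}
Size: 3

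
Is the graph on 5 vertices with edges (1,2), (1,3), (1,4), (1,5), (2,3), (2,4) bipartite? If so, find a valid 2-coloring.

Step 1: Attempt 2-coloring using BFS:
  Start at vertex 1, assign color 0
  Color vertex 2 with color 1 (neighbor of 1)
  Color vertex 3 with color 1 (neighbor of 1)
  Color vertex 4 with color 1 (neighbor of 1)
  Color vertex 5 with color 1 (neighbor of 1)

Step 2: Conflict found! Vertices 2 and 3 are adjacent but have the same color.
This means the graph contains an odd cycle.

The graph is NOT bipartite.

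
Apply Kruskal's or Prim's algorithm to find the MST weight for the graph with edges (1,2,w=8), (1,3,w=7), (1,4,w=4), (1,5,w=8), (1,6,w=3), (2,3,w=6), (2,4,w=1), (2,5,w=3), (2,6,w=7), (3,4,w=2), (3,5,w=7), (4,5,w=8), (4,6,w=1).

Apply Kruskal's algorithm (sort edges by weight, add if no cycle):

Sorted edges by weight:
  (2,4) w=1
  (4,6) w=1
  (3,4) w=2
  (1,6) w=3
  (2,5) w=3
  (1,4) w=4
  (2,3) w=6
  (1,3) w=7
  (2,6) w=7
  (3,5) w=7
  (1,2) w=8
  (1,5) w=8
  (4,5) w=8

Add edge (2,4) w=1 -- no cycle. Running total: 1
Add edge (4,6) w=1 -- no cycle. Running total: 2
Add edge (3,4) w=2 -- no cycle. Running total: 4
Add edge (1,6) w=3 -- no cycle. Running total: 7
Add edge (2,5) w=3 -- no cycle. Running total: 10

MST edges: (2,4,w=1), (4,6,w=1), (3,4,w=2), (1,6,w=3), (2,5,w=3)
Total MST weight: 1 + 1 + 2 + 3 + 3 = 10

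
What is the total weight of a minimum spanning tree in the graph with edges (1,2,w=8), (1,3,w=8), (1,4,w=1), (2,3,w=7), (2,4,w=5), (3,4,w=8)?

Apply Kruskal's algorithm (sort edges by weight, add if no cycle):

Sorted edges by weight:
  (1,4) w=1
  (2,4) w=5
  (2,3) w=7
  (1,3) w=8
  (1,2) w=8
  (3,4) w=8

Add edge (1,4) w=1 -- no cycle. Running total: 1
Add edge (2,4) w=5 -- no cycle. Running total: 6
Add edge (2,3) w=7 -- no cycle. Running total: 13

MST edges: (1,4,w=1), (2,4,w=5), (2,3,w=7)
Total MST weight: 1 + 5 + 7 = 13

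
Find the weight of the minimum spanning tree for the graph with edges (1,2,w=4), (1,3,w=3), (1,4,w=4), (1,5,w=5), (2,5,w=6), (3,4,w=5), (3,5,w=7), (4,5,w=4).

Apply Kruskal's algorithm (sort edges by weight, add if no cycle):

Sorted edges by weight:
  (1,3) w=3
  (1,4) w=4
  (1,2) w=4
  (4,5) w=4
  (1,5) w=5
  (3,4) w=5
  (2,5) w=6
  (3,5) w=7

Add edge (1,3) w=3 -- no cycle. Running total: 3
Add edge (1,4) w=4 -- no cycle. Running total: 7
Add edge (1,2) w=4 -- no cycle. Running total: 11
Add edge (4,5) w=4 -- no cycle. Running total: 15

MST edges: (1,3,w=3), (1,4,w=4), (1,2,w=4), (4,5,w=4)
Total MST weight: 3 + 4 + 4 + 4 = 15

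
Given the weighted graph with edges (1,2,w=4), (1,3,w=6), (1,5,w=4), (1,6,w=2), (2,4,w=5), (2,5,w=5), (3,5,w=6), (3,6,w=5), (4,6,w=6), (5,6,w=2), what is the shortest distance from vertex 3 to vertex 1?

Step 1: Build adjacency list with weights:
  1: 2(w=4), 3(w=6), 5(w=4), 6(w=2)
  2: 1(w=4), 4(w=5), 5(w=5)
  3: 1(w=6), 5(w=6), 6(w=5)
  4: 2(w=5), 6(w=6)
  5: 1(w=4), 2(w=5), 3(w=6), 6(w=2)
  6: 1(w=2), 3(w=5), 4(w=6), 5(w=2)

Step 2: Apply Dijkstra's algorithm from vertex 3:
  Visit vertex 3 (distance=0)
    Update dist[1] = 6
    Update dist[5] = 6
    Update dist[6] = 5
  Visit vertex 6 (distance=5)
    Update dist[4] = 11
  Visit vertex 1 (distance=6)
    Update dist[2] = 10

Step 3: Shortest path: 3 -> 1
Total weight: 6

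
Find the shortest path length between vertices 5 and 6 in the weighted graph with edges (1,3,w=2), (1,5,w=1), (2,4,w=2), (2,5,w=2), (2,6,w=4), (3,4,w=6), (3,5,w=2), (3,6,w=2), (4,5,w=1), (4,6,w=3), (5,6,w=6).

Step 1: Build adjacency list with weights:
  1: 3(w=2), 5(w=1)
  2: 4(w=2), 5(w=2), 6(w=4)
  3: 1(w=2), 4(w=6), 5(w=2), 6(w=2)
  4: 2(w=2), 3(w=6), 5(w=1), 6(w=3)
  5: 1(w=1), 2(w=2), 3(w=2), 4(w=1), 6(w=6)
  6: 2(w=4), 3(w=2), 4(w=3), 5(w=6)

Step 2: Apply Dijkstra's algorithm from vertex 5:
  Visit vertex 5 (distance=0)
    Update dist[1] = 1
    Update dist[2] = 2
    Update dist[3] = 2
    Update dist[4] = 1
    Update dist[6] = 6
  Visit vertex 1 (distance=1)
  Visit vertex 4 (distance=1)
    Update dist[6] = 4
  Visit vertex 2 (distance=2)
  Visit vertex 3 (distance=2)
  Visit vertex 6 (distance=4)

Step 3: Shortest path: 5 -> 3 -> 6
Total weight: 2 + 2 = 4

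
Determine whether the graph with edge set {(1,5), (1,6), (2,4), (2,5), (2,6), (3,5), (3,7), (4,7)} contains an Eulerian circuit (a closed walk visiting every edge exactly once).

Step 1: Find the degree of each vertex:
  deg(1) = 2
  deg(2) = 3
  deg(3) = 2
  deg(4) = 2
  deg(5) = 3
  deg(6) = 2
  deg(7) = 2

Step 2: Count vertices with odd degree:
  Odd-degree vertices: 2, 5 (2 total)

Step 3: Apply Euler's theorem:
  - Eulerian circuit exists iff graph is connected and all vertices have even degree
  - Eulerian path exists iff graph is connected and has 0 or 2 odd-degree vertices

Graph is connected with exactly 2 odd-degree vertices (2, 5).
Eulerian path exists (starting and ending at the odd-degree vertices), but no Eulerian circuit.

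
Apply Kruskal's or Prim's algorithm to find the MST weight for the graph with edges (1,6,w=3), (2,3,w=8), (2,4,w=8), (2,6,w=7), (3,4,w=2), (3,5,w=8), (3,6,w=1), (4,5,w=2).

Apply Kruskal's algorithm (sort edges by weight, add if no cycle):

Sorted edges by weight:
  (3,6) w=1
  (3,4) w=2
  (4,5) w=2
  (1,6) w=3
  (2,6) w=7
  (2,4) w=8
  (2,3) w=8
  (3,5) w=8

Add edge (3,6) w=1 -- no cycle. Running total: 1
Add edge (3,4) w=2 -- no cycle. Running total: 3
Add edge (4,5) w=2 -- no cycle. Running total: 5
Add edge (1,6) w=3 -- no cycle. Running total: 8
Add edge (2,6) w=7 -- no cycle. Running total: 15

MST edges: (3,6,w=1), (3,4,w=2), (4,5,w=2), (1,6,w=3), (2,6,w=7)
Total MST weight: 1 + 2 + 2 + 3 + 7 = 15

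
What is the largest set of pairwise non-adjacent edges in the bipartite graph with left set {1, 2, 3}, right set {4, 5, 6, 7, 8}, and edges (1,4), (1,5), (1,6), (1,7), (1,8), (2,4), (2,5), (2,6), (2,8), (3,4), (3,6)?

Step 1: List the neighbors of each left vertex:
  1: 4, 5, 6, 7, 8
  2: 4, 5, 6, 8
  3: 4, 6

Step 2: Greedily match left vertices, then look for augmenting paths:
  Match 1 -- 4
  Match 2 -- 5
  Match 3 -- 6
  No augmenting path remains.

Step 3: Verify this is maximum:
  Matching size 3 = min(|L|, |R|) = min(3, 5), which is an upper bound, so this matching is maximum.

Maximum matching: {(1,4), (2,5), (3,6)}
Size: 3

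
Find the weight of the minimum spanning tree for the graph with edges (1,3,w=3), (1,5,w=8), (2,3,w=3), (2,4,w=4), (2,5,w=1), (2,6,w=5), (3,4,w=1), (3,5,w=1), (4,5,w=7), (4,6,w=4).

Apply Kruskal's algorithm (sort edges by weight, add if no cycle):

Sorted edges by weight:
  (2,5) w=1
  (3,4) w=1
  (3,5) w=1
  (1,3) w=3
  (2,3) w=3
  (2,4) w=4
  (4,6) w=4
  (2,6) w=5
  (4,5) w=7
  (1,5) w=8

Add edge (2,5) w=1 -- no cycle. Running total: 1
Add edge (3,4) w=1 -- no cycle. Running total: 2
Add edge (3,5) w=1 -- no cycle. Running total: 3
Add edge (1,3) w=3 -- no cycle. Running total: 6
Skip edge (2,3) w=3 -- would create cycle
Skip edge (2,4) w=4 -- would create cycle
Add edge (4,6) w=4 -- no cycle. Running total: 10

MST edges: (2,5,w=1), (3,4,w=1), (3,5,w=1), (1,3,w=3), (4,6,w=4)
Total MST weight: 1 + 1 + 1 + 3 + 4 = 10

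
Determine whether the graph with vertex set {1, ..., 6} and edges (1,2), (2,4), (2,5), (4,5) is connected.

Step 1: Build adjacency list from edges:
  1: 2
  2: 1, 4, 5
  3: (none)
  4: 2, 5
  5: 2, 4
  6: (none)

Step 2: Run BFS/DFS from vertex 1:
  Visited: {1, 2, 4, 5}
  Reached 4 of 6 vertices

Step 3: Only 4 of 6 vertices reached. Graph is disconnected.
Connected components: {1, 2, 4, 5}, {3}, {6}
Answer: No, the graph is not connected (3 components).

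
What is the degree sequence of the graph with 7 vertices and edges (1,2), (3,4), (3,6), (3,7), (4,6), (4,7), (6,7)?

Step 1: Count edges incident to each vertex:
  deg(1) = 1 (neighbors: 2)
  deg(2) = 1 (neighbors: 1)
  deg(3) = 3 (neighbors: 4, 6, 7)
  deg(4) = 3 (neighbors: 3, 6, 7)
  deg(5) = 0 (neighbors: none)
  deg(6) = 3 (neighbors: 3, 4, 7)
  deg(7) = 3 (neighbors: 3, 4, 6)

Step 2: Sort degrees in non-increasing order:
  Degrees: [1, 1, 3, 3, 0, 3, 3] -> sorted: [3, 3, 3, 3, 1, 1, 0]

Degree sequence: [3, 3, 3, 3, 1, 1, 0]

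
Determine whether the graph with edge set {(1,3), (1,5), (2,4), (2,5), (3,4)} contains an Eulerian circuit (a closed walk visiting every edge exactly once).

Step 1: Find the degree of each vertex:
  deg(1) = 2
  deg(2) = 2
  deg(3) = 2
  deg(4) = 2
  deg(5) = 2

Step 2: Count vertices with odd degree:
  All vertices have even degree (0 odd-degree vertices)

Step 3: Apply Euler's theorem:
  - Eulerian circuit exists iff graph is connected and all vertices have even degree
  - Eulerian path exists iff graph is connected and has 0 or 2 odd-degree vertices

Graph is connected with 0 odd-degree vertices.
Both Eulerian circuit and Eulerian path exist.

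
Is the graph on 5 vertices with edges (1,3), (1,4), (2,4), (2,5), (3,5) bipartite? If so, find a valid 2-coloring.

Step 1: Attempt 2-coloring using BFS:
  Start at vertex 1, assign color 0
  Color vertex 3 with color 1 (neighbor of 1)
  Color vertex 4 with color 1 (neighbor of 1)
  Color vertex 5 with color 0 (neighbor of 3)
  Color vertex 2 with color 0 (neighbor of 4)

Step 2: Conflict found! Vertices 5 and 2 are adjacent but have the same color.
This means the graph contains an odd cycle.

The graph is NOT bipartite.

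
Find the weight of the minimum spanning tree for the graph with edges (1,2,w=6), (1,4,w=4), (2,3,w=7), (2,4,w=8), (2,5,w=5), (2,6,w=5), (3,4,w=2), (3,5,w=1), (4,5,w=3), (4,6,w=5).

Apply Kruskal's algorithm (sort edges by weight, add if no cycle):

Sorted edges by weight:
  (3,5) w=1
  (3,4) w=2
  (4,5) w=3
  (1,4) w=4
  (2,5) w=5
  (2,6) w=5
  (4,6) w=5
  (1,2) w=6
  (2,3) w=7
  (2,4) w=8

Add edge (3,5) w=1 -- no cycle. Running total: 1
Add edge (3,4) w=2 -- no cycle. Running total: 3
Skip edge (4,5) w=3 -- would create cycle
Add edge (1,4) w=4 -- no cycle. Running total: 7
Add edge (2,5) w=5 -- no cycle. Running total: 12
Add edge (2,6) w=5 -- no cycle. Running total: 17

MST edges: (3,5,w=1), (3,4,w=2), (1,4,w=4), (2,5,w=5), (2,6,w=5)
Total MST weight: 1 + 2 + 4 + 5 + 5 = 17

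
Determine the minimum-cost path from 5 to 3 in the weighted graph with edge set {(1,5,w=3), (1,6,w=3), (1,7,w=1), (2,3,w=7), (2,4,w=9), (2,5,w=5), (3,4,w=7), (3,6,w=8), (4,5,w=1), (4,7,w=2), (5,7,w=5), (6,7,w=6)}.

Step 1: Build adjacency list with weights:
  1: 5(w=3), 6(w=3), 7(w=1)
  2: 3(w=7), 4(w=9), 5(w=5)
  3: 2(w=7), 4(w=7), 6(w=8)
  4: 2(w=9), 3(w=7), 5(w=1), 7(w=2)
  5: 1(w=3), 2(w=5), 4(w=1), 7(w=5)
  6: 1(w=3), 3(w=8), 7(w=6)
  7: 1(w=1), 4(w=2), 5(w=5), 6(w=6)

Step 2: Apply Dijkstra's algorithm from vertex 5:
  Visit vertex 5 (distance=0)
    Update dist[1] = 3
    Update dist[2] = 5
    Update dist[4] = 1
    Update dist[7] = 5
  Visit vertex 4 (distance=1)
    Update dist[3] = 8
    Update dist[7] = 3
  Visit vertex 1 (distance=3)
    Update dist[6] = 6
  Visit vertex 7 (distance=3)
  Visit vertex 2 (distance=5)
  Visit vertex 6 (distance=6)
  Visit vertex 3 (distance=8)

Step 3: Shortest path: 5 -> 4 -> 3
Total weight: 1 + 7 = 8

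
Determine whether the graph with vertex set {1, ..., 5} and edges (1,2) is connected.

Step 1: Build adjacency list from edges:
  1: 2
  2: 1
  3: (none)
  4: (none)
  5: (none)

Step 2: Run BFS/DFS from vertex 1:
  Visited: {1, 2}
  Reached 2 of 5 vertices

Step 3: Only 2 of 5 vertices reached. Graph is disconnected.
Connected components: {1, 2}, {3}, {4}, {5}
Answer: No, the graph is not connected (4 components).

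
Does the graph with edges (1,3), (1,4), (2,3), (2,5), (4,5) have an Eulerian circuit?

Step 1: Find the degree of each vertex:
  deg(1) = 2
  deg(2) = 2
  deg(3) = 2
  deg(4) = 2
  deg(5) = 2

Step 2: Count vertices with odd degree:
  All vertices have even degree (0 odd-degree vertices)

Step 3: Apply Euler's theorem:
  - Eulerian circuit exists iff graph is connected and all vertices have even degree
  - Eulerian path exists iff graph is connected and has 0 or 2 odd-degree vertices

Graph is connected with 0 odd-degree vertices.
Both Eulerian circuit and Eulerian path exist.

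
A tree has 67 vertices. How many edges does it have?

A tree on n vertices always has exactly n - 1 edges.
For n = 67: edges = 67 - 1 = 66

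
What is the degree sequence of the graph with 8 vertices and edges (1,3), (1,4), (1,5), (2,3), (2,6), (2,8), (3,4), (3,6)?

Step 1: Count edges incident to each vertex:
  deg(1) = 3 (neighbors: 3, 4, 5)
  deg(2) = 3 (neighbors: 3, 6, 8)
  deg(3) = 4 (neighbors: 1, 2, 4, 6)
  deg(4) = 2 (neighbors: 1, 3)
  deg(5) = 1 (neighbors: 1)
  deg(6) = 2 (neighbors: 2, 3)
  deg(7) = 0 (neighbors: none)
  deg(8) = 1 (neighbors: 2)

Step 2: Sort degrees in non-increasing order:
  Degrees: [3, 3, 4, 2, 1, 2, 0, 1] -> sorted: [4, 3, 3, 2, 2, 1, 1, 0]

Degree sequence: [4, 3, 3, 2, 2, 1, 1, 0]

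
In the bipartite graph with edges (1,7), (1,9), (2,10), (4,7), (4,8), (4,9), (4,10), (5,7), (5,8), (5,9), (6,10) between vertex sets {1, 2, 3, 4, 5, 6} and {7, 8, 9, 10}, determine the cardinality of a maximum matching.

Step 1: List the neighbors of each left vertex:
  1: 7, 9
  2: 10
  3: (none)
  4: 7, 8, 9, 10
  5: 7, 8, 9
  6: 10

Step 2: Greedily match left vertices, then look for augmenting paths:
  Match 1 -- 7
  Match 2 -- 10
  Match 4 -- 8
  Match 5 -- 9
  No augmenting path remains.

Step 3: Verify this is maximum:
  Matching size 4 = min(|L|, |R|) = min(6, 4), which is an upper bound, so this matching is maximum.

Maximum matching: {(1,7), (2,10), (4,8), (5,9)}
Size: 4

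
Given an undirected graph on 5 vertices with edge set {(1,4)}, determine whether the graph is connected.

Step 1: Build adjacency list from edges:
  1: 4
  2: (none)
  3: (none)
  4: 1
  5: (none)

Step 2: Run BFS/DFS from vertex 1:
  Visited: {1, 4}
  Reached 2 of 5 vertices

Step 3: Only 2 of 5 vertices reached. Graph is disconnected.
Connected components: {1, 4}, {2}, {3}, {5}
Answer: No, the graph is not connected (4 components).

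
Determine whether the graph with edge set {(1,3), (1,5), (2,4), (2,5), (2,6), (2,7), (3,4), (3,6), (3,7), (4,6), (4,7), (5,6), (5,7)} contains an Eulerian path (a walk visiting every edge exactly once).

Step 1: Find the degree of each vertex:
  deg(1) = 2
  deg(2) = 4
  deg(3) = 4
  deg(4) = 4
  deg(5) = 4
  deg(6) = 4
  deg(7) = 4

Step 2: Count vertices with odd degree:
  All vertices have even degree (0 odd-degree vertices)

Step 3: Apply Euler's theorem:
  - Eulerian circuit exists iff graph is connected and all vertices have even degree
  - Eulerian path exists iff graph is connected and has 0 or 2 odd-degree vertices

Graph is connected with 0 odd-degree vertices.
Both Eulerian circuit and Eulerian path exist.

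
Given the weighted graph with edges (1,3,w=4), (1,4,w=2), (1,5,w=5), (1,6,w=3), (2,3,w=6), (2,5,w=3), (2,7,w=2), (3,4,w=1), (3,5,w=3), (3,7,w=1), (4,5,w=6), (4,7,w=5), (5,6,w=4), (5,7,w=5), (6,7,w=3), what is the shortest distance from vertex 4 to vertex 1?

Step 1: Build adjacency list with weights:
  1: 3(w=4), 4(w=2), 5(w=5), 6(w=3)
  2: 3(w=6), 5(w=3), 7(w=2)
  3: 1(w=4), 2(w=6), 4(w=1), 5(w=3), 7(w=1)
  4: 1(w=2), 3(w=1), 5(w=6), 7(w=5)
  5: 1(w=5), 2(w=3), 3(w=3), 4(w=6), 6(w=4), 7(w=5)
  6: 1(w=3), 5(w=4), 7(w=3)
  7: 2(w=2), 3(w=1), 4(w=5), 5(w=5), 6(w=3)

Step 2: Apply Dijkstra's algorithm from vertex 4:
  Visit vertex 4 (distance=0)
    Update dist[1] = 2
    Update dist[3] = 1
    Update dist[5] = 6
    Update dist[7] = 5
  Visit vertex 3 (distance=1)
    Update dist[2] = 7
    Update dist[5] = 4
    Update dist[7] = 2
  Visit vertex 1 (distance=2)
    Update dist[6] = 5

Step 3: Shortest path: 4 -> 1
Total weight: 2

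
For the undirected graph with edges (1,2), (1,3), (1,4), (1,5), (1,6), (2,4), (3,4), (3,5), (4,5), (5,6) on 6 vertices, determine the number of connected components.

Step 1: Build adjacency list from edges:
  1: 2, 3, 4, 5, 6
  2: 1, 4
  3: 1, 4, 5
  4: 1, 2, 3, 5
  5: 1, 3, 4, 6
  6: 1, 5

Step 2: Run BFS/DFS from vertex 1:
  Visited: {1, 2, 3, 4, 5, 6}
  Reached 6 of 6 vertices

Step 3: All 6 vertices reached from vertex 1, so the graph is connected.
Number of connected components: 1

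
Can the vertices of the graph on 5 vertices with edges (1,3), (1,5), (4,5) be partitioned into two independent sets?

Step 1: Attempt 2-coloring using BFS:
  Start at vertex 1, assign color 0
  Color vertex 3 with color 1 (neighbor of 1)
  Color vertex 5 with color 1 (neighbor of 1)
  Color vertex 4 with color 0 (neighbor of 5)
  Start new component at vertex 2, assign color 0

Step 2: 2-coloring succeeded. No conflicts found.
  Set A (color 0): {1, 2, 4}
  Set B (color 1): {3, 5}

The graph is bipartite with partition {1, 2, 4}, {3, 5}.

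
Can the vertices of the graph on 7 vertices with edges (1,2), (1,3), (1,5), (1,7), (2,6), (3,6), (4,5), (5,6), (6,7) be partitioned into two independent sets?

Step 1: Attempt 2-coloring using BFS:
  Start at vertex 1, assign color 0
  Color vertex 2 with color 1 (neighbor of 1)
  Color vertex 3 with color 1 (neighbor of 1)
  Color vertex 5 with color 1 (neighbor of 1)
  Color vertex 7 with color 1 (neighbor of 1)
  Color vertex 6 with color 0 (neighbor of 2)
  Color vertex 4 with color 0 (neighbor of 5)

Step 2: 2-coloring succeeded. No conflicts found.
  Set A (color 0): {1, 4, 6}
  Set B (color 1): {2, 3, 5, 7}

The graph is bipartite with partition {1, 4, 6}, {2, 3, 5, 7}.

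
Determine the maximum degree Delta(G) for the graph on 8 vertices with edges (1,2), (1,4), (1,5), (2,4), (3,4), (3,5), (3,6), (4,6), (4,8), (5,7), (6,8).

Step 1: Count edges incident to each vertex:
  deg(1) = 3 (neighbors: 2, 4, 5)
  deg(2) = 2 (neighbors: 1, 4)
  deg(3) = 3 (neighbors: 4, 5, 6)
  deg(4) = 5 (neighbors: 1, 2, 3, 6, 8)
  deg(5) = 3 (neighbors: 1, 3, 7)
  deg(6) = 3 (neighbors: 3, 4, 8)
  deg(7) = 1 (neighbors: 5)
  deg(8) = 2 (neighbors: 4, 6)

Step 2: Find maximum:
  max(3, 2, 3, 5, 3, 3, 1, 2) = 5 (vertex 4)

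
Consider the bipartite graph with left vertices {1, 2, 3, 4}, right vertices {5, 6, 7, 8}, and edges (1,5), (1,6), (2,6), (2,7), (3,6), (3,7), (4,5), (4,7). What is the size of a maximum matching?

Step 1: List the neighbors of each left vertex:
  1: 5, 6
  2: 6, 7
  3: 6, 7
  4: 5, 7

Step 2: Greedily match left vertices, then look for augmenting paths:
  Match 1 -- 5
  Match 2 -- 6
  Match 3 -- 7
  No augmenting path remains.

Step 3: Verify this is maximum:
  Matching has size 3. The vertex set {5, 6, 7} covers every edge and has size 3; any matching has at most one edge per cover vertex, so 3 is maximum (König's theorem).

Maximum matching: {(1,5), (2,6), (3,7)}
Size: 3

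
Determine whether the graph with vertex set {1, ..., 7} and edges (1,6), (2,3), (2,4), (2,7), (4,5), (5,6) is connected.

Step 1: Build adjacency list from edges:
  1: 6
  2: 3, 4, 7
  3: 2
  4: 2, 5
  5: 4, 6
  6: 1, 5
  7: 2

Step 2: Run BFS/DFS from vertex 1:
  Visited: {1, 6, 5, 4, 2, 3, 7}
  Reached 7 of 7 vertices

Step 3: All 7 vertices reached from vertex 1, so the graph is connected.
Answer: Yes, the graph is connected.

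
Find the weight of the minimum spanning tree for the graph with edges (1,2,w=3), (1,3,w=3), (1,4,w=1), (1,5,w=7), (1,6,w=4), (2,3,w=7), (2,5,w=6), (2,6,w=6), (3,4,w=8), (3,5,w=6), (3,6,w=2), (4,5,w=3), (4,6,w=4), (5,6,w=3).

Apply Kruskal's algorithm (sort edges by weight, add if no cycle):

Sorted edges by weight:
  (1,4) w=1
  (3,6) w=2
  (1,2) w=3
  (1,3) w=3
  (4,5) w=3
  (5,6) w=3
  (1,6) w=4
  (4,6) w=4
  (2,5) w=6
  (2,6) w=6
  (3,5) w=6
  (1,5) w=7
  (2,3) w=7
  (3,4) w=8

Add edge (1,4) w=1 -- no cycle. Running total: 1
Add edge (3,6) w=2 -- no cycle. Running total: 3
Add edge (1,2) w=3 -- no cycle. Running total: 6
Add edge (1,3) w=3 -- no cycle. Running total: 9
Add edge (4,5) w=3 -- no cycle. Running total: 12

MST edges: (1,4,w=1), (3,6,w=2), (1,2,w=3), (1,3,w=3), (4,5,w=3)
Total MST weight: 1 + 2 + 3 + 3 + 3 = 12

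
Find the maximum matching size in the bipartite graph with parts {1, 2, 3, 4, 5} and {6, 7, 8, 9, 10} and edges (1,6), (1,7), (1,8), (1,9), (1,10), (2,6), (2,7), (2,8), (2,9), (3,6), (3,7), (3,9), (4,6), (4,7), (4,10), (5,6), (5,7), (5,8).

Step 1: List the neighbors of each left vertex:
  1: 6, 7, 8, 9, 10
  2: 6, 7, 8, 9
  3: 6, 7, 9
  4: 6, 7, 10
  5: 6, 7, 8

Step 2: Greedily match left vertices, then look for augmenting paths:
  Match 1 -- 6
  Match 2 -- 7
  Match 3 -- 9
  Match 4 -- 10
  Match 5 -- 8
  No augmenting path remains.

Step 3: Verify this is maximum:
  Matching size 5 = min(|L|, |R|) = min(5, 5), which is an upper bound, so this matching is maximum.

Maximum matching: {(1,6), (2,7), (3,9), (4,10), (5,8)}
Size: 5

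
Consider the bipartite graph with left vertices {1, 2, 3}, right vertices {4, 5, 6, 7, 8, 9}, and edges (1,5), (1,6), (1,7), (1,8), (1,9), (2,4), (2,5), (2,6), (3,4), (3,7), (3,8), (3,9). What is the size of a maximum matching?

Step 1: List the neighbors of each left vertex:
  1: 5, 6, 7, 8, 9
  2: 4, 5, 6
  3: 4, 7, 8, 9

Step 2: Greedily match left vertices, then look for augmenting paths:
  Match 1 -- 5
  Match 2 -- 4
  Match 3 -- 7
  No augmenting path remains.

Step 3: Verify this is maximum:
  Matching size 3 = min(|L|, |R|) = min(3, 6), which is an upper bound, so this matching is maximum.

Maximum matching: {(1,5), (2,4), (3,7)}
Size: 3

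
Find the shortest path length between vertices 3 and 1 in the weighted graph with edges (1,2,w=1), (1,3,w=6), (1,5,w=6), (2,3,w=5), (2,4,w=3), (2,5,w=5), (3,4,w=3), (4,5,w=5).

Step 1: Build adjacency list with weights:
  1: 2(w=1), 3(w=6), 5(w=6)
  2: 1(w=1), 3(w=5), 4(w=3), 5(w=5)
  3: 1(w=6), 2(w=5), 4(w=3)
  4: 2(w=3), 3(w=3), 5(w=5)
  5: 1(w=6), 2(w=5), 4(w=5)

Step 2: Apply Dijkstra's algorithm from vertex 3:
  Visit vertex 3 (distance=0)
    Update dist[1] = 6
    Update dist[2] = 5
    Update dist[4] = 3
  Visit vertex 4 (distance=3)
    Update dist[5] = 8
  Visit vertex 2 (distance=5)
  Visit vertex 1 (distance=6)

Step 3: Shortest path: 3 -> 1
Total weight: 6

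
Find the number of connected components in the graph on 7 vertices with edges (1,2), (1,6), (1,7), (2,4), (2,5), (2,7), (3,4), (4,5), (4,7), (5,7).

Step 1: Build adjacency list from edges:
  1: 2, 6, 7
  2: 1, 4, 5, 7
  3: 4
  4: 2, 3, 5, 7
  5: 2, 4, 7
  6: 1
  7: 1, 2, 4, 5

Step 2: Run BFS/DFS from vertex 1:
  Visited: {1, 2, 6, 7, 4, 5, 3}
  Reached 7 of 7 vertices

Step 3: All 7 vertices reached from vertex 1, so the graph is connected.
Number of connected components: 1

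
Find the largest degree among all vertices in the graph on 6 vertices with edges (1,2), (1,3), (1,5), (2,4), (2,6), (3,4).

Step 1: Count edges incident to each vertex:
  deg(1) = 3 (neighbors: 2, 3, 5)
  deg(2) = 3 (neighbors: 1, 4, 6)
  deg(3) = 2 (neighbors: 1, 4)
  deg(4) = 2 (neighbors: 2, 3)
  deg(5) = 1 (neighbors: 1)
  deg(6) = 1 (neighbors: 2)

Step 2: Find maximum:
  max(3, 3, 2, 2, 1, 1) = 3 (vertex 1)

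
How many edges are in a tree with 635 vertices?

A tree on n vertices always has exactly n - 1 edges.
For n = 635: edges = 635 - 1 = 634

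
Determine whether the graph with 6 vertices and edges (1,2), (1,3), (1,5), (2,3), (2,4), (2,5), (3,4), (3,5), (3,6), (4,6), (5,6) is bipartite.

Step 1: Attempt 2-coloring using BFS:
  Start at vertex 1, assign color 0
  Color vertex 2 with color 1 (neighbor of 1)
  Color vertex 3 with color 1 (neighbor of 1)
  Color vertex 5 with color 1 (neighbor of 1)

Step 2: Conflict found! Vertices 2 and 3 are adjacent but have the same color.
This means the graph contains an odd cycle.

The graph is NOT bipartite.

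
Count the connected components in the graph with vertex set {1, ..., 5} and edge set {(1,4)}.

Step 1: Build adjacency list from edges:
  1: 4
  2: (none)
  3: (none)
  4: 1
  5: (none)

Step 2: Run BFS/DFS from vertex 1:
  Visited: {1, 4}
  Reached 2 of 5 vertices

Step 3: Only 2 of 5 vertices reached. Graph is disconnected.
Connected components: {1, 4}, {2}, {3}, {5}
Number of connected components: 4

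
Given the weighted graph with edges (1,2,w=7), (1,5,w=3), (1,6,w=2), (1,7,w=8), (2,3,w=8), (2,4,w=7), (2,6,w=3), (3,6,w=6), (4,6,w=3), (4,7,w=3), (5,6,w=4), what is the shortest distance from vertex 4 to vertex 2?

Step 1: Build adjacency list with weights:
  1: 2(w=7), 5(w=3), 6(w=2), 7(w=8)
  2: 1(w=7), 3(w=8), 4(w=7), 6(w=3)
  3: 2(w=8), 6(w=6)
  4: 2(w=7), 6(w=3), 7(w=3)
  5: 1(w=3), 6(w=4)
  6: 1(w=2), 2(w=3), 3(w=6), 4(w=3), 5(w=4)
  7: 1(w=8), 4(w=3)

Step 2: Apply Dijkstra's algorithm from vertex 4:
  Visit vertex 4 (distance=0)
    Update dist[2] = 7
    Update dist[6] = 3
    Update dist[7] = 3
  Visit vertex 6 (distance=3)
    Update dist[1] = 5
    Update dist[2] = 6
    Update dist[3] = 9
    Update dist[5] = 7
  Visit vertex 7 (distance=3)
  Visit vertex 1 (distance=5)
  Visit vertex 2 (distance=6)

Step 3: Shortest path: 4 -> 6 -> 2
Total weight: 3 + 3 = 6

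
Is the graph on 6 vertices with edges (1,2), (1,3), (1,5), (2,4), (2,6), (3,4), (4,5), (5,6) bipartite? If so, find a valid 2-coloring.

Step 1: Attempt 2-coloring using BFS:
  Start at vertex 1, assign color 0
  Color vertex 2 with color 1 (neighbor of 1)
  Color vertex 3 with color 1 (neighbor of 1)
  Color vertex 5 with color 1 (neighbor of 1)
  Color vertex 4 with color 0 (neighbor of 2)
  Color vertex 6 with color 0 (neighbor of 2)

Step 2: 2-coloring succeeded. No conflicts found.
  Set A (color 0): {1, 4, 6}
  Set B (color 1): {2, 3, 5}

The graph is bipartite with partition {1, 4, 6}, {2, 3, 5}.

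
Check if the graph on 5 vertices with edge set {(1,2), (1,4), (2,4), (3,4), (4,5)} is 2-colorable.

Step 1: Attempt 2-coloring using BFS:
  Start at vertex 1, assign color 0
  Color vertex 2 with color 1 (neighbor of 1)
  Color vertex 4 with color 1 (neighbor of 1)

Step 2: Conflict found! Vertices 2 and 4 are adjacent but have the same color.
This means the graph contains an odd cycle.

The graph is NOT bipartite.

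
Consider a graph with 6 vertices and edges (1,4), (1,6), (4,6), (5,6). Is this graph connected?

Step 1: Build adjacency list from edges:
  1: 4, 6
  2: (none)
  3: (none)
  4: 1, 6
  5: 6
  6: 1, 4, 5

Step 2: Run BFS/DFS from vertex 1:
  Visited: {1, 4, 6, 5}
  Reached 4 of 6 vertices

Step 3: Only 4 of 6 vertices reached. Graph is disconnected.
Connected components: {1, 4, 5, 6}, {2}, {3}
Answer: No, the graph is not connected (3 components).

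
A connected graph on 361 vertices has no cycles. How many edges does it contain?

A tree on n vertices always has exactly n - 1 edges.
For n = 361: edges = 361 - 1 = 360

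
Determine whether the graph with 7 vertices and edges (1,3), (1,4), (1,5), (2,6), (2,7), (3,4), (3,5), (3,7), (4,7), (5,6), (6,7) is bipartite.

Step 1: Attempt 2-coloring using BFS:
  Start at vertex 1, assign color 0
  Color vertex 3 with color 1 (neighbor of 1)
  Color vertex 4 with color 1 (neighbor of 1)
  Color vertex 5 with color 1 (neighbor of 1)

Step 2: Conflict found! Vertices 3 and 4 are adjacent but have the same color.
This means the graph contains an odd cycle.

The graph is NOT bipartite.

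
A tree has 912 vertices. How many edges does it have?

A tree on n vertices always has exactly n - 1 edges.
For n = 912: edges = 912 - 1 = 911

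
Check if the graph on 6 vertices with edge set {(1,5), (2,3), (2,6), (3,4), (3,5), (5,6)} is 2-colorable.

Step 1: Attempt 2-coloring using BFS:
  Start at vertex 1, assign color 0
  Color vertex 5 with color 1 (neighbor of 1)
  Color vertex 3 with color 0 (neighbor of 5)
  Color vertex 6 with color 0 (neighbor of 5)
  Color vertex 2 with color 1 (neighbor of 3)
  Color vertex 4 with color 1 (neighbor of 3)

Step 2: 2-coloring succeeded. No conflicts found.
  Set A (color 0): {1, 3, 6}
  Set B (color 1): {2, 4, 5}

The graph is bipartite with partition {1, 3, 6}, {2, 4, 5}.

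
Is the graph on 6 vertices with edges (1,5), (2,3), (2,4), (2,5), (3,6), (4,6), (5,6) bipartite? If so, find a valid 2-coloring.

Step 1: Attempt 2-coloring using BFS:
  Start at vertex 1, assign color 0
  Color vertex 5 with color 1 (neighbor of 1)
  Color vertex 2 with color 0 (neighbor of 5)
  Color vertex 6 with color 0 (neighbor of 5)
  Color vertex 3 with color 1 (neighbor of 2)
  Color vertex 4 with color 1 (neighbor of 2)

Step 2: 2-coloring succeeded. No conflicts found.
  Set A (color 0): {1, 2, 6}
  Set B (color 1): {3, 4, 5}

The graph is bipartite with partition {1, 2, 6}, {3, 4, 5}.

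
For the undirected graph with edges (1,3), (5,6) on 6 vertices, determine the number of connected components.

Step 1: Build adjacency list from edges:
  1: 3
  2: (none)
  3: 1
  4: (none)
  5: 6
  6: 5

Step 2: Run BFS/DFS from vertex 1:
  Visited: {1, 3}
  Reached 2 of 6 vertices

Step 3: Only 2 of 6 vertices reached. Graph is disconnected.
Connected components: {1, 3}, {2}, {4}, {5, 6}
Number of connected components: 4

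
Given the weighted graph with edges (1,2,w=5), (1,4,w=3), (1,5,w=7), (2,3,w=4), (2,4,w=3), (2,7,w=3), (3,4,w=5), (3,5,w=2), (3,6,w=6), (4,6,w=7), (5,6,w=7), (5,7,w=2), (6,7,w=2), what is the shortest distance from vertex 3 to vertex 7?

Step 1: Build adjacency list with weights:
  1: 2(w=5), 4(w=3), 5(w=7)
  2: 1(w=5), 3(w=4), 4(w=3), 7(w=3)
  3: 2(w=4), 4(w=5), 5(w=2), 6(w=6)
  4: 1(w=3), 2(w=3), 3(w=5), 6(w=7)
  5: 1(w=7), 3(w=2), 6(w=7), 7(w=2)
  6: 3(w=6), 4(w=7), 5(w=7), 7(w=2)
  7: 2(w=3), 5(w=2), 6(w=2)

Step 2: Apply Dijkstra's algorithm from vertex 3:
  Visit vertex 3 (distance=0)
    Update dist[2] = 4
    Update dist[4] = 5
    Update dist[5] = 2
    Update dist[6] = 6
  Visit vertex 5 (distance=2)
    Update dist[1] = 9
    Update dist[7] = 4
  Visit vertex 2 (distance=4)
  Visit vertex 7 (distance=4)

Step 3: Shortest path: 3 -> 5 -> 7
Total weight: 2 + 2 = 4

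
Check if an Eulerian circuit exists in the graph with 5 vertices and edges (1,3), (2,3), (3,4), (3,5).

Step 1: Find the degree of each vertex:
  deg(1) = 1
  deg(2) = 1
  deg(3) = 4
  deg(4) = 1
  deg(5) = 1

Step 2: Count vertices with odd degree:
  Odd-degree vertices: 1, 2, 4, 5 (4 total)

Step 3: Apply Euler's theorem:
  - Eulerian circuit exists iff graph is connected and all vertices have even degree
  - Eulerian path exists iff graph is connected and has 0 or 2 odd-degree vertices

Graph has 4 odd-degree vertices (need 0 or 2).
Neither Eulerian path nor Eulerian circuit exists.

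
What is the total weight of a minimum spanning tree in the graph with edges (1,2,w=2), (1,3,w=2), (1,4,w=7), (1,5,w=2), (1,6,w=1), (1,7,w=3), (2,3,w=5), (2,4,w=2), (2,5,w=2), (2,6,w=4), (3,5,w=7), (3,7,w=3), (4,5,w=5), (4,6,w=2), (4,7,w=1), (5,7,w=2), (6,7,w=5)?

Apply Kruskal's algorithm (sort edges by weight, add if no cycle):

Sorted edges by weight:
  (1,6) w=1
  (4,7) w=1
  (1,2) w=2
  (1,3) w=2
  (1,5) w=2
  (2,4) w=2
  (2,5) w=2
  (4,6) w=2
  (5,7) w=2
  (1,7) w=3
  (3,7) w=3
  (2,6) w=4
  (2,3) w=5
  (4,5) w=5
  (6,7) w=5
  (1,4) w=7
  (3,5) w=7

Add edge (1,6) w=1 -- no cycle. Running total: 1
Add edge (4,7) w=1 -- no cycle. Running total: 2
Add edge (1,2) w=2 -- no cycle. Running total: 4
Add edge (1,3) w=2 -- no cycle. Running total: 6
Add edge (1,5) w=2 -- no cycle. Running total: 8
Add edge (2,4) w=2 -- no cycle. Running total: 10

MST edges: (1,6,w=1), (4,7,w=1), (1,2,w=2), (1,3,w=2), (1,5,w=2), (2,4,w=2)
Total MST weight: 1 + 1 + 2 + 2 + 2 + 2 = 10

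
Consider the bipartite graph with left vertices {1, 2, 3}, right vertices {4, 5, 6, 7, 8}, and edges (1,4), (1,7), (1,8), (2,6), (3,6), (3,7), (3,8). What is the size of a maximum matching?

Step 1: List the neighbors of each left vertex:
  1: 4, 7, 8
  2: 6
  3: 6, 7, 8

Step 2: Greedily match left vertices, then look for augmenting paths:
  Match 1 -- 4
  Match 2 -- 6
  Match 3 -- 7
  No augmenting path remains.

Step 3: Verify this is maximum:
  Matching size 3 = min(|L|, |R|) = min(3, 5), which is an upper bound, so this matching is maximum.

Maximum matching: {(1,4), (2,6), (3,7)}
Size: 3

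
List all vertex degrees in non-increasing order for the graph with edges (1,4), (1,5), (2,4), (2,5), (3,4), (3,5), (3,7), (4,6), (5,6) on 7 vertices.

Step 1: Count edges incident to each vertex:
  deg(1) = 2 (neighbors: 4, 5)
  deg(2) = 2 (neighbors: 4, 5)
  deg(3) = 3 (neighbors: 4, 5, 7)
  deg(4) = 4 (neighbors: 1, 2, 3, 6)
  deg(5) = 4 (neighbors: 1, 2, 3, 6)
  deg(6) = 2 (neighbors: 4, 5)
  deg(7) = 1 (neighbors: 3)

Step 2: Sort degrees in non-increasing order:
  Degrees: [2, 2, 3, 4, 4, 2, 1] -> sorted: [4, 4, 3, 2, 2, 2, 1]

Degree sequence: [4, 4, 3, 2, 2, 2, 1]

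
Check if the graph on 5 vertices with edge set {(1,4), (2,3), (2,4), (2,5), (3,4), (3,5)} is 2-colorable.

Step 1: Attempt 2-coloring using BFS:
  Start at vertex 1, assign color 0
  Color vertex 4 with color 1 (neighbor of 1)
  Color vertex 2 with color 0 (neighbor of 4)
  Color vertex 3 with color 0 (neighbor of 4)

Step 2: Conflict found! Vertices 2 and 3 are adjacent but have the same color.
This means the graph contains an odd cycle.

The graph is NOT bipartite.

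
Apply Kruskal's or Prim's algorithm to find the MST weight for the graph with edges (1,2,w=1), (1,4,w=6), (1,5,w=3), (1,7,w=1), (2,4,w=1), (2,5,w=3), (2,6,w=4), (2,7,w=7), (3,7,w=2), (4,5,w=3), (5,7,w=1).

Apply Kruskal's algorithm (sort edges by weight, add if no cycle):

Sorted edges by weight:
  (1,2) w=1
  (1,7) w=1
  (2,4) w=1
  (5,7) w=1
  (3,7) w=2
  (1,5) w=3
  (2,5) w=3
  (4,5) w=3
  (2,6) w=4
  (1,4) w=6
  (2,7) w=7

Add edge (1,2) w=1 -- no cycle. Running total: 1
Add edge (1,7) w=1 -- no cycle. Running total: 2
Add edge (2,4) w=1 -- no cycle. Running total: 3
Add edge (5,7) w=1 -- no cycle. Running total: 4
Add edge (3,7) w=2 -- no cycle. Running total: 6
Skip edge (1,5) w=3 -- would create cycle
Skip edge (2,5) w=3 -- would create cycle
Skip edge (4,5) w=3 -- would create cycle
Add edge (2,6) w=4 -- no cycle. Running total: 10

MST edges: (1,2,w=1), (1,7,w=1), (2,4,w=1), (5,7,w=1), (3,7,w=2), (2,6,w=4)
Total MST weight: 1 + 1 + 1 + 1 + 2 + 4 = 10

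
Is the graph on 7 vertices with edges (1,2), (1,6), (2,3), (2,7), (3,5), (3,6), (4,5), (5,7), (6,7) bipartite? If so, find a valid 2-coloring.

Step 1: Attempt 2-coloring using BFS:
  Start at vertex 1, assign color 0
  Color vertex 2 with color 1 (neighbor of 1)
  Color vertex 6 with color 1 (neighbor of 1)
  Color vertex 3 with color 0 (neighbor of 2)
  Color vertex 7 with color 0 (neighbor of 2)
  Color vertex 5 with color 1 (neighbor of 3)
  Color vertex 4 with color 0 (neighbor of 5)

Step 2: 2-coloring succeeded. No conflicts found.
  Set A (color 0): {1, 3, 4, 7}
  Set B (color 1): {2, 5, 6}

The graph is bipartite with partition {1, 3, 4, 7}, {2, 5, 6}.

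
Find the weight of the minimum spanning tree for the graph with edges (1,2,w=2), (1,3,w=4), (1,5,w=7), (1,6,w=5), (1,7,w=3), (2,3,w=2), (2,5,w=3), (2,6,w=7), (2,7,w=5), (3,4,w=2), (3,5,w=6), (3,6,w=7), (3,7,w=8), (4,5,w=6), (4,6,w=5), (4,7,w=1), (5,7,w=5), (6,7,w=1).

Apply Kruskal's algorithm (sort edges by weight, add if no cycle):

Sorted edges by weight:
  (4,7) w=1
  (6,7) w=1
  (1,2) w=2
  (2,3) w=2
  (3,4) w=2
  (1,7) w=3
  (2,5) w=3
  (1,3) w=4
  (1,6) w=5
  (2,7) w=5
  (4,6) w=5
  (5,7) w=5
  (3,5) w=6
  (4,5) w=6
  (1,5) w=7
  (2,6) w=7
  (3,6) w=7
  (3,7) w=8

Add edge (4,7) w=1 -- no cycle. Running total: 1
Add edge (6,7) w=1 -- no cycle. Running total: 2
Add edge (1,2) w=2 -- no cycle. Running total: 4
Add edge (2,3) w=2 -- no cycle. Running total: 6
Add edge (3,4) w=2 -- no cycle. Running total: 8
Skip edge (1,7) w=3 -- would create cycle
Add edge (2,5) w=3 -- no cycle. Running total: 11

MST edges: (4,7,w=1), (6,7,w=1), (1,2,w=2), (2,3,w=2), (3,4,w=2), (2,5,w=3)
Total MST weight: 1 + 1 + 2 + 2 + 2 + 3 = 11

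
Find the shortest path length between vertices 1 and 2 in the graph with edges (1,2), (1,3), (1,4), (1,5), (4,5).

Step 1: Build adjacency list:
  1: 2, 3, 4, 5
  2: 1
  3: 1
  4: 1, 5
  5: 1, 4

Step 2: BFS from vertex 1 to find shortest path to 2:
  vertex 2 reached at distance 1

Step 3: Shortest path: 1 -> 2
Path length: 1 edge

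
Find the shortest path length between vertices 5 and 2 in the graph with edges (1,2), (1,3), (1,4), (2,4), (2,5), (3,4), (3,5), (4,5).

Step 1: Build adjacency list:
  1: 2, 3, 4
  2: 1, 4, 5
  3: 1, 4, 5
  4: 1, 2, 3, 5
  5: 2, 3, 4

Step 2: BFS from vertex 5 to find shortest path to 2:
  vertex 2 reached at distance 1

Step 3: Shortest path: 5 -> 2
Path length: 1 edge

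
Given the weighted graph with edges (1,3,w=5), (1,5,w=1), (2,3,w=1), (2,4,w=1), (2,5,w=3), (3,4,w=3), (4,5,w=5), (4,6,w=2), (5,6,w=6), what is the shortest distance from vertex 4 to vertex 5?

Step 1: Build adjacency list with weights:
  1: 3(w=5), 5(w=1)
  2: 3(w=1), 4(w=1), 5(w=3)
  3: 1(w=5), 2(w=1), 4(w=3)
  4: 2(w=1), 3(w=3), 5(w=5), 6(w=2)
  5: 1(w=1), 2(w=3), 4(w=5), 6(w=6)
  6: 4(w=2), 5(w=6)

Step 2: Apply Dijkstra's algorithm from vertex 4:
  Visit vertex 4 (distance=0)
    Update dist[2] = 1
    Update dist[3] = 3
    Update dist[5] = 5
    Update dist[6] = 2
  Visit vertex 2 (distance=1)
    Update dist[3] = 2
    Update dist[5] = 4
  Visit vertex 3 (distance=2)
    Update dist[1] = 7
  Visit vertex 6 (distance=2)
  Visit vertex 5 (distance=4)
    Update dist[1] = 5

Step 3: Shortest path: 4 -> 2 -> 5
Total weight: 1 + 3 = 4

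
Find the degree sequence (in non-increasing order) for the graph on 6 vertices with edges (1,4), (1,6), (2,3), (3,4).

Step 1: Count edges incident to each vertex:
  deg(1) = 2 (neighbors: 4, 6)
  deg(2) = 1 (neighbors: 3)
  deg(3) = 2 (neighbors: 2, 4)
  deg(4) = 2 (neighbors: 1, 3)
  deg(5) = 0 (neighbors: none)
  deg(6) = 1 (neighbors: 1)

Step 2: Sort degrees in non-increasing order:
  Degrees: [2, 1, 2, 2, 0, 1] -> sorted: [2, 2, 2, 1, 1, 0]

Degree sequence: [2, 2, 2, 1, 1, 0]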